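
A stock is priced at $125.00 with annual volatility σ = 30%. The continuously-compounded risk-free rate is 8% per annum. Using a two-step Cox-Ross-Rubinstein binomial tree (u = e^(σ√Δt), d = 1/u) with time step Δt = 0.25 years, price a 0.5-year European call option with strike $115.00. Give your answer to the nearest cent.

CRR parameters: u = e^(σ√Δt) = e^(0.3·√0.25) = 1.1618, d = 1/u = 0.8607
Per-period rate: rΔt = 0.08·0.25 = 0.02, so R = e^0.02 = 1.0202
Risk-neutral probability p = (e^0.02 − 0.8607)/(1.1618 − 0.8607) = 0.1595/0.3011 = 0.5297
Terminal stock prices: S_uu = 168.7, S_ud = 125, S_dd = 92.6
Terminal payoffs (S − K): max(53.73, 0) = 53.73, max(10, 0) = 10, max(-22.4, 0) = 0
Node u (S = 145.2): V_u = e^(−0.02)·[0.5297·53.7324 + 0.4703·10.0000] = 32.5064
Node d (S = 107.6): V_d = e^(−0.02)·[0.5297·10.0000 + 0.4703·0.0000] = 5.1917
Node 0 (S = 125): V_0 = e^(−0.02)·[0.5297·32.5064 + 0.4703·5.1917] = 19.2698

$19.27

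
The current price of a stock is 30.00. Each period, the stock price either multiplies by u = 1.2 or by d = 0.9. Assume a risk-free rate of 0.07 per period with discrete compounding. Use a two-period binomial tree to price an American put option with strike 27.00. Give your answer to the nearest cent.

0.44

Risk-neutral probability p = (1 + 0.07 − 0.9)/(1.2 − 0.9) = 0.1700/0.3000 = 0.5667
Terminal stock prices: S_uu = 43.2, S_ud = 32.4, S_dd = 24.3
Terminal payoffs (K − S): max(-16.2, 0) = 0, max(-5.4, 0) = 0, max(2.7, 0) = 2.7
Node u (S = 36): continuation = 1/1.07·[0.5667·0.0000 + 0.4333·0.0000] = 0.0000; exercise value = 0.0000 ≤ continuation, so V_u = 0.0000
Node d (S = 27): continuation = 1/1.07·[0.5667·0.0000 + 0.4333·2.7000] = 1.0935; exercise value = 0.0000 ≤ continuation, so V_d = 1.0935
Node 0 (S = 30): continuation = 1/1.07·[0.5667·0.0000 + 0.4333·1.0935] = 0.4428; exercise value = 0.0000 ≤ continuation, so V_0 = 0.4428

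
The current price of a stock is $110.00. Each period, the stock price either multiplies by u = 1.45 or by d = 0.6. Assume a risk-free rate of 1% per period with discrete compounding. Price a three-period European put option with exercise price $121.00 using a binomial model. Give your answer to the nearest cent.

$37.02

Risk-neutral probability p = (1 + 0.01 − 0.6)/(1.45 − 0.6) = 0.4100/0.8500 = 0.4824
Terminal stock prices: S_uuu = 335.3, S_uud = 138.8, S_udd = 57.42, S_ddd = 23.76
Terminal payoffs (K − S): max(-214.3, 0) = 0, max(-17.76, 0) = 0, max(63.58, 0) = 63.58, max(97.24, 0) = 97.24
Node uu (S = 231.3): V_uu = 1/1.01·[0.4824·0.0000 + 0.5176·0.0000] = 0.0000
Node ud (S = 95.7): V_ud = 1/1.01·[0.4824·0.0000 + 0.5176·63.5800] = 32.5861
Node dd (S = 39.6): V_dd = 1/1.01·[0.4824·63.5800 + 0.5176·97.2400] = 80.2020
Node u (S = 159.5): V_u = 1/1.01·[0.4824·0.0000 + 0.5176·32.5861] = 16.7011
Node d (S = 66): V_d = 1/1.01·[0.4824·32.5861 + 0.5176·80.2020] = 56.6677
Node 0 (S = 110): V_0 = 1/1.01·[0.4824·16.7011 + 0.5176·56.6677] = 37.0195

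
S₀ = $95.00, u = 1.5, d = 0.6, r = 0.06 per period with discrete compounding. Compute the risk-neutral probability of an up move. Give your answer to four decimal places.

p = 0.5111

Risk-neutral probability p = (1 + 0.06 − 0.6)/(1.5 − 0.6) = 0.4600/0.9000 = 0.5111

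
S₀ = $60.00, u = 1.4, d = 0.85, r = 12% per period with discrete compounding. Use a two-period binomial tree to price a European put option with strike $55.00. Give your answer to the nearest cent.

Risk-neutral probability p = (1 + 0.12 − 0.85)/(1.4 − 0.85) = 0.2700/0.5500 = 0.4909
Terminal stock prices: S_uu = 117.6, S_ud = 71.4, S_dd = 43.35
Terminal payoffs (K − S): max(-62.6, 0) = 0, max(-16.4, 0) = 0, max(11.65, 0) = 11.65
Node u (S = 84): V_u = 1/1.12·[0.4909·0.0000 + 0.5091·0.0000] = 0.0000
Node d (S = 51): V_d = 1/1.12·[0.4909·0.0000 + 0.5091·11.6500] = 5.2955
Node 0 (S = 60): V_0 = 1/1.12·[0.4909·0.0000 + 0.5091·5.2955] = 2.4070

$2.41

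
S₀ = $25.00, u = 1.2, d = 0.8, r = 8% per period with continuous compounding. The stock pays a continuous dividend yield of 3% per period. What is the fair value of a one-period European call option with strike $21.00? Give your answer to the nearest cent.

Per-period risk-free factor R = e^0.08 = 1.0833; dividend-adjusted growth = e^(0.08−0.03) = 1.0513.
Risk-neutral probability p = (1.0513 − 0.8)/(1.2 − 0.8) = 0.2513/0.4000 = 0.6282
Terminal stock prices: S_u = 30, S_d = 20
Terminal payoffs (S − K): max(9, 0) = 9, max(-1, 0) = 0
Node 0 (S = 25): V_0 = e^(−0.08)·[0.6282·9.0000 + 0.3718·0.0000] = 5.2189

$5.22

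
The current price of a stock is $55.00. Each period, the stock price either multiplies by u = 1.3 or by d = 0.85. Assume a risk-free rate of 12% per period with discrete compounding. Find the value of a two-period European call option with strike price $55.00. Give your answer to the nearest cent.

Risk-neutral probability p = (1 + 0.12 − 0.85)/(1.3 − 0.85) = 0.2700/0.4500 = 0.6000
Terminal stock prices: S_uu = 92.95, S_ud = 60.77, S_dd = 39.74
Terminal payoffs (S − K): max(37.95, 0) = 37.95, max(5.775, 0) = 5.775, max(-15.26, 0) = 0
Node u (S = 71.5): V_u = 1/1.12·[0.6000·37.9500 + 0.4000·5.7750] = 22.3929
Node d (S = 46.75): V_d = 1/1.12·[0.6000·5.7750 + 0.4000·0.0000] = 3.0938
Node 0 (S = 55): V_0 = 1/1.12·[0.6000·22.3929 + 0.4000·3.0938] = 13.1011

$13.10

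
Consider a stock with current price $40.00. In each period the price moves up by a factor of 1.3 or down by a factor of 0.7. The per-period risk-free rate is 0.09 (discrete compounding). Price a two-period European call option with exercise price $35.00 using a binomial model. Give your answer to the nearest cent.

$12.13

Risk-neutral probability p = (1 + 0.09 − 0.7)/(1.3 − 0.7) = 0.3900/0.6000 = 0.6500
Terminal stock prices: S_uu = 67.6, S_ud = 36.4, S_dd = 19.6
Terminal payoffs (S − K): max(32.6, 0) = 32.6, max(1.4, 0) = 1.4, max(-15.4, 0) = 0
Node u (S = 52): V_u = 1/1.09·[0.6500·32.6000 + 0.3500·1.4000] = 19.8899
Node d (S = 28): V_d = 1/1.09·[0.6500·1.4000 + 0.3500·0.0000] = 0.8349
Node 0 (S = 40): V_0 = 1/1.09·[0.6500·19.8899 + 0.3500·0.8349] = 12.1290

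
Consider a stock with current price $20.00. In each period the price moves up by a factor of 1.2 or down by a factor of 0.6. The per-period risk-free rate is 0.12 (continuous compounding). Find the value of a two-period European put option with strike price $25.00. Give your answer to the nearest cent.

$1.98

Risk-neutral probability p = (e^0.12 − 0.6)/(1.2 − 0.6) = 0.5275/0.6000 = 0.8792
Terminal stock prices: S_uu = 28.8, S_ud = 14.4, S_dd = 7.2
Terminal payoffs (K − S): max(-3.8, 0) = 0, max(10.6, 0) = 10.6, max(17.8, 0) = 17.8
Node u (S = 24): V_u = e^(−0.12)·[0.8792·0.0000 + 0.1208·10.6000] = 1.1360
Node d (S = 12): V_d = e^(−0.12)·[0.8792·10.6000 + 0.1208·17.8000] = 10.1730
Node 0 (S = 20): V_0 = e^(−0.12)·[0.8792·1.1360 + 0.1208·10.1730] = 1.9761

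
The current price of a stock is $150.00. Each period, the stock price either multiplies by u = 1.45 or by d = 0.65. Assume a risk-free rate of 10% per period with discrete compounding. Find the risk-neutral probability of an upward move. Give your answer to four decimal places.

p = 0.5625

Risk-neutral probability p = (1 + 0.1 − 0.65)/(1.45 − 0.65) = 0.4500/0.8000 = 0.5625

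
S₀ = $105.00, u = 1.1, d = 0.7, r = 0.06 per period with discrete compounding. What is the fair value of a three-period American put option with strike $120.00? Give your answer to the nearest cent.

$15.00

Risk-neutral probability p = (1 + 0.06 − 0.7)/(1.1 − 0.7) = 0.3600/0.4000 = 0.9000
Terminal stock prices: S_uuu = 139.8, S_uud = 88.94, S_udd = 56.59, S_ddd = 36.01
Terminal payoffs (K − S): max(-19.76, 0) = 0, max(31.06, 0) = 31.06, max(63.41, 0) = 63.41, max(83.99, 0) = 83.99
Node uu (S = 127.1): continuation = 1/1.06·[0.9000·0.0000 + 0.1000·31.0650] = 2.9307; exercise value = 0.0000 ≤ continuation, so V_uu = 2.9307
Node ud (S = 80.85): continuation = 1/1.06·[0.9000·31.0650 + 0.1000·63.4050] = 32.3575; exercise value = 39.1500 > continuation, so V_ud = 39.1500 (exercise)
Node dd (S = 51.45): continuation = 1/1.06·[0.9000·63.4050 + 0.1000·83.9850] = 61.7575; exercise value = 68.5500 > continuation, so V_dd = 68.5500 (exercise)
Node u (S = 115.5): continuation = 1/1.06·[0.9000·2.9307 + 0.1000·39.1500] = 6.1817; exercise value = 4.5000 ≤ continuation, so V_u = 6.1817
Node d (S = 73.5): continuation = 1/1.06·[0.9000·39.1500 + 0.1000·68.5500] = 39.7075; exercise value = 46.5000 > continuation, so V_d = 46.5000 (exercise)
Node 0 (S = 105): continuation = 1/1.06·[0.9000·6.1817 + 0.1000·46.5000] = 9.6354; exercise value = 15.0000 > continuation, so V_0 = 15.0000 (exercise)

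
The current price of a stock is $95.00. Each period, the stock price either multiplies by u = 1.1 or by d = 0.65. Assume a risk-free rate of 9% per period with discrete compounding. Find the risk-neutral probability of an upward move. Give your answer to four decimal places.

p = 0.9778

Risk-neutral probability p = (1 + 0.09 − 0.65)/(1.1 − 0.65) = 0.4400/0.4500 = 0.9778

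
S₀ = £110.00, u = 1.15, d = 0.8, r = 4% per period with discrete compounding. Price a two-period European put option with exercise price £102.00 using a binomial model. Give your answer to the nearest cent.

Risk-neutral probability p = (1 + 0.04 − 0.8)/(1.15 − 0.8) = 0.2400/0.3500 = 0.6857
Terminal stock prices: S_uu = 145.5, S_ud = 101.2, S_dd = 70.4
Terminal payoffs (K − S): max(-43.47, 0) = 0, max(0.8, 0) = 0.8, max(31.6, 0) = 31.6
Node u (S = 126.5): V_u = 1/1.04·[0.6857·0.0000 + 0.3143·0.8000] = 0.2418
Node d (S = 88): V_d = 1/1.04·[0.6857·0.8000 + 0.3143·31.6000] = 10.0769
Node 0 (S = 110): V_0 = 1/1.04·[0.6857·0.2418 + 0.3143·10.0769] = 3.2046

£3.20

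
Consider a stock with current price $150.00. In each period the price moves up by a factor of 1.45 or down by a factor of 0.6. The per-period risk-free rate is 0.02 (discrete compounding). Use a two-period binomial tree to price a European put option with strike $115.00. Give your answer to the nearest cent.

Risk-neutral probability p = (1 + 0.02 − 0.6)/(1.45 − 0.6) = 0.4200/0.8500 = 0.4941
Terminal stock prices: S_uu = 315.4, S_ud = 130.5, S_dd = 54
Terminal payoffs (K − S): max(-200.4, 0) = 0, max(-15.5, 0) = 0, max(61, 0) = 61
Node u (S = 217.5): V_u = 1/1.02·[0.4941·0.0000 + 0.5059·0.0000] = 0.0000
Node d (S = 90): V_d = 1/1.02·[0.4941·0.0000 + 0.5059·61.0000] = 30.2537
Node 0 (S = 150): V_0 = 1/1.02·[0.4941·0.0000 + 0.5059·30.2537] = 15.0047

$15.00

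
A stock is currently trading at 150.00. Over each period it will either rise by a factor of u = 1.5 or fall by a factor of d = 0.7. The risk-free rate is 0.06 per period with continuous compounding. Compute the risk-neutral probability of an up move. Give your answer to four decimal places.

Risk-neutral probability p = (e^0.06 − 0.7)/(1.5 − 0.7) = 0.3618/0.8000 = 0.4523

p = 0.4523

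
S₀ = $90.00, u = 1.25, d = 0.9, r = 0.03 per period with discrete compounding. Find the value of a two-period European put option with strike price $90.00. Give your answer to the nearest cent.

$6.37

Risk-neutral probability p = (1 + 0.03 − 0.9)/(1.25 − 0.9) = 0.1300/0.3500 = 0.3714
Terminal stock prices: S_uu = 140.6, S_ud = 101.2, S_dd = 72.9
Terminal payoffs (K − S): max(-50.62, 0) = 0, max(-11.25, 0) = 0, max(17.1, 0) = 17.1
Node u (S = 112.5): V_u = 1/1.03·[0.3714·0.0000 + 0.6286·0.0000] = 0.0000
Node d (S = 81): V_d = 1/1.03·[0.3714·0.0000 + 0.6286·17.1000] = 10.4355
Node 0 (S = 90): V_0 = 1/1.03·[0.3714·0.0000 + 0.6286·10.4355] = 6.3684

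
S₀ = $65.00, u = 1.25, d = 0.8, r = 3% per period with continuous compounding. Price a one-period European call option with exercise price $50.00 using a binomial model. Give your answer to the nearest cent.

$16.48

Risk-neutral probability p = (e^0.03 − 0.8)/(1.25 − 0.8) = 0.2305/0.4500 = 0.5121
Terminal stock prices: S_u = 81.25, S_d = 52
Terminal payoffs (S − K): max(31.25, 0) = 31.25, max(2, 0) = 2
Node 0 (S = 65): V_0 = e^(−0.03)·[0.5121·31.2500 + 0.4879·2.0000] = 16.4777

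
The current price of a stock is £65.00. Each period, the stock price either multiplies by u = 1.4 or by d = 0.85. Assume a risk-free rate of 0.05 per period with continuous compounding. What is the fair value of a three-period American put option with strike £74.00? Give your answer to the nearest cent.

Risk-neutral probability p = (e^0.05 − 0.85)/(1.4 − 0.85) = 0.2013/0.5500 = 0.3659
Terminal stock prices: S_uuu = 178.4, S_uud = 108.3, S_udd = 65.75, S_ddd = 39.92
Terminal payoffs (K − S): max(-104.4, 0) = 0, max(-34.29, 0) = 0, max(8.253, 0) = 8.253, max(34.08, 0) = 34.08
Node uu (S = 127.4): continuation = e^(−0.05)·[0.3659·0.0000 + 0.6341·0.0000] = 0.0000; exercise value = 0.0000 ≤ continuation, so V_uu = 0.0000
Node ud (S = 77.35): continuation = e^(−0.05)·[0.3659·0.0000 + 0.6341·8.2525] = 4.9773; exercise value = 0.0000 ≤ continuation, so V_ud = 4.9773
Node dd (S = 46.96): continuation = e^(−0.05)·[0.3659·8.2525 + 0.6341·34.0819] = 23.4285; exercise value = 27.0375 > continuation, so V_dd = 27.0375 (exercise)
Node u (S = 91): continuation = e^(−0.05)·[0.3659·0.0000 + 0.6341·4.9773] = 3.0020; exercise value = 0.0000 ≤ continuation, so V_u = 3.0020
Node d (S = 55.25): continuation = e^(−0.05)·[0.3659·4.9773 + 0.6341·27.0375] = 18.0397; exercise value = 18.7500 > continuation, so V_d = 18.7500 (exercise)
Node 0 (S = 65): continuation = e^(−0.05)·[0.3659·3.0020 + 0.6341·18.7500] = 12.3537; exercise value = 9.0000 ≤ continuation, so V_0 = 12.3537

£12.35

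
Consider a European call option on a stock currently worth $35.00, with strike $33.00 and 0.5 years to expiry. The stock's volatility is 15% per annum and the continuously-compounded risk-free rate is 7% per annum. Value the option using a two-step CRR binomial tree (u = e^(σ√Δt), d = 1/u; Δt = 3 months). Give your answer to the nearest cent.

$3.58

CRR parameters: u = e^(σ√Δt) = e^(0.15·√0.25) = 1.0779, d = 1/u = 0.9277
Per-period rate: rΔt = 0.07·0.25 = 0.0175, so R = e^0.0175 = 1.0177
Risk-neutral probability p = (e^0.0175 − 0.9277)/(1.0779 − 0.9277) = 0.0899/0.1501 = 0.5988
Terminal stock prices: S_uu = 40.66, S_ud = 35, S_dd = 30.12
Terminal payoffs (S − K): max(7.664, 0) = 7.664, max(2, 0) = 2, max(-2.875, 0) = 0
Node u (S = 37.73): V_u = e^(−0.0175)·[0.5988·7.6642 + 0.4012·2.0000] = 5.2984
Node d (S = 32.47): V_d = e^(−0.0175)·[0.5988·2.0000 + 0.4012·0.0000] = 1.1769
Node 0 (S = 35): V_0 = e^(−0.0175)·[0.5988·5.2984 + 0.4012·1.1769] = 3.5818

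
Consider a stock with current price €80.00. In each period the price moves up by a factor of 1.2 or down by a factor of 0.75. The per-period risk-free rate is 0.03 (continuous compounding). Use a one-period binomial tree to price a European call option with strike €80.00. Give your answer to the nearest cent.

€9.68

Risk-neutral probability p = (e^0.03 − 0.75)/(1.2 − 0.75) = 0.2805/0.4500 = 0.6232
Terminal stock prices: S_u = 96, S_d = 60
Terminal payoffs (S − K): max(16, 0) = 16, max(-20, 0) = 0
Node 0 (S = 80): V_0 = e^(−0.03)·[0.6232·16.0000 + 0.3768·0.0000] = 9.6770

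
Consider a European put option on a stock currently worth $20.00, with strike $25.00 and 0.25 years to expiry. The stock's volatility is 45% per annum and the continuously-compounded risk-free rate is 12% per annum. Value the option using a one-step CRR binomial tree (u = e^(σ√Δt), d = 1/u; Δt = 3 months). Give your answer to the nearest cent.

$4.28

CRR parameters: u = e^(σ√Δt) = e^(0.45·√0.25) = 1.2523, d = 1/u = 0.7985
Per-period rate: rΔt = 0.12·0.25 = 0.03, so R = e^0.03 = 1.0305
Risk-neutral probability p = (e^0.03 − 0.7985)/(1.2523 − 0.7985) = 0.2319/0.4538 = 0.5111
Terminal stock prices: S_u = 25.05, S_d = 15.97
Terminal payoffs (K − S): max(-0.04645, 0) = 0, max(9.03, 0) = 9.03
Node 0 (S = 20): V_0 = e^(−0.03)·[0.5111·0.0000 + 0.4889·9.0297] = 4.2842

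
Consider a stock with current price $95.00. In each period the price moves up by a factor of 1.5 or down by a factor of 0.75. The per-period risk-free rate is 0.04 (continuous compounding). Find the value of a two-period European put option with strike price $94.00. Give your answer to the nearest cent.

$14.04

Risk-neutral probability p = (e^0.04 − 0.75)/(1.5 − 0.75) = 0.2908/0.7500 = 0.3877
Terminal stock prices: S_uu = 213.8, S_ud = 106.9, S_dd = 53.44
Terminal payoffs (K − S): max(-119.8, 0) = 0, max(-12.88, 0) = 0, max(40.56, 0) = 40.56
Node u (S = 142.5): V_u = e^(−0.04)·[0.3877·0.0000 + 0.6123·0.0000] = 0.0000
Node d (S = 71.25): V_d = e^(−0.04)·[0.3877·0.0000 + 0.6123·40.5625] = 23.8607
Node 0 (S = 95): V_0 = e^(−0.04)·[0.3877·0.0000 + 0.6123·23.8607] = 14.0360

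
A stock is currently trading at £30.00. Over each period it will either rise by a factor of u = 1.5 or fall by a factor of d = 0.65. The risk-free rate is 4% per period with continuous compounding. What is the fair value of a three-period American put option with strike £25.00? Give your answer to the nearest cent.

Risk-neutral probability p = (e^0.04 − 0.65)/(1.5 − 0.65) = 0.3908/0.8500 = 0.4598
Terminal stock prices: S_uuu = 101.2, S_uud = 43.88, S_udd = 19.01, S_ddd = 8.239
Terminal payoffs (K − S): max(-76.25, 0) = 0, max(-18.88, 0) = 0, max(5.987, 0) = 5.987, max(16.76, 0) = 16.76
Node uu (S = 67.5): continuation = e^(−0.04)·[0.4598·0.0000 + 0.5402·0.0000] = 0.0000; exercise value = 0.0000 ≤ continuation, so V_uu = 0.0000
Node ud (S = 29.25): continuation = e^(−0.04)·[0.4598·0.0000 + 0.5402·5.9875] = 3.1078; exercise value = 0.0000 ≤ continuation, so V_ud = 3.1078
Node dd (S = 12.68): continuation = e^(−0.04)·[0.4598·5.9875 + 0.5402·16.7613] = 11.3447; exercise value = 12.3250 > continuation, so V_dd = 12.3250 (exercise)
Node u (S = 45): continuation = e^(−0.04)·[0.4598·0.0000 + 0.5402·3.1078] = 1.6130; exercise value = 0.0000 ≤ continuation, so V_u = 1.6130
Node d (S = 19.5): continuation = e^(−0.04)·[0.4598·3.1078 + 0.5402·12.3250] = 7.7700; exercise value = 5.5000 ≤ continuation, so V_d = 7.7700
Node 0 (S = 30): continuation = e^(−0.04)·[0.4598·1.6130 + 0.5402·7.7700] = 4.7455; exercise value = 0.0000 ≤ continuation, so V_0 = 4.7455

£4.75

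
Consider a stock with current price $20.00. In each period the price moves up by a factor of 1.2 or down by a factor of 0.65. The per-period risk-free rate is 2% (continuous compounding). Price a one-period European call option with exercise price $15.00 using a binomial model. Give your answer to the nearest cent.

Risk-neutral probability p = (e^0.02 − 0.65)/(1.2 − 0.65) = 0.3702/0.5500 = 0.6731
Terminal stock prices: S_u = 24, S_d = 13
Terminal payoffs (S − K): max(9, 0) = 9, max(-2, 0) = 0
Node 0 (S = 20): V_0 = e^(−0.02)·[0.6731·9.0000 + 0.3269·0.0000] = 5.9379

$5.94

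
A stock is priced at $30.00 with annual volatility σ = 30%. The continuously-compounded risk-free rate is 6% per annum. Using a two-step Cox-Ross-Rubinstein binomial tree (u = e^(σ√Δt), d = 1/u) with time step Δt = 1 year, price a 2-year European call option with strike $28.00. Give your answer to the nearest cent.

$7.45

CRR parameters: u = e^(σ√Δt) = e^(0.3·√1) = 1.3499, d = 1/u = 0.7408
Per-period rate: rΔt = 0.06·1 = 0.06, so R = e^0.06 = 1.0618
Risk-neutral probability p = (e^0.06 − 0.7408)/(1.3499 − 0.7408) = 0.3210/0.6090 = 0.5271
Terminal stock prices: S_uu = 54.66, S_ud = 30, S_dd = 16.46
Terminal payoffs (S − K): max(26.66, 0) = 26.66, max(2, 0) = 2, max(-11.54, 0) = 0
Node u (S = 40.5): V_u = e^(−0.06)·[0.5271·26.6636 + 0.4729·2.0000] = 14.1264
Node d (S = 22.22): V_d = e^(−0.06)·[0.5271·2.0000 + 0.4729·0.0000] = 0.9928
Node 0 (S = 30): V_0 = e^(−0.06)·[0.5271·14.1264 + 0.4729·0.9928] = 7.4544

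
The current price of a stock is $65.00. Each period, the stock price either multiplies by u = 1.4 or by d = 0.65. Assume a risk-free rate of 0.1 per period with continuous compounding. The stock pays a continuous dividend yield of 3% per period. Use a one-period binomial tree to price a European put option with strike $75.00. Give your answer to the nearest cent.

Per-period risk-free factor R = e^0.1 = 1.1052; dividend-adjusted growth = e^(0.1−0.03) = 1.0725.
Risk-neutral probability p = (1.0725 − 0.65)/(1.4 − 0.65) = 0.4225/0.7500 = 0.5633
Terminal stock prices: S_u = 91, S_d = 42.25
Terminal payoffs (K − S): max(-16, 0) = 0, max(32.75, 0) = 32.75
Node 0 (S = 65): V_0 = e^(−0.1)·[0.5633·0.0000 + 0.4367·32.7500] = 12.9396

$12.94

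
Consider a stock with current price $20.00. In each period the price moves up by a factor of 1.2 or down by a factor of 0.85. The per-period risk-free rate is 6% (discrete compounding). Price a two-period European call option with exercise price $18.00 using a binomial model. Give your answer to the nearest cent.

$4.49

Risk-neutral probability p = (1 + 0.06 − 0.85)/(1.2 − 0.85) = 0.2100/0.3500 = 0.6000
Terminal stock prices: S_uu = 28.8, S_ud = 20.4, S_dd = 14.45
Terminal payoffs (S − K): max(10.8, 0) = 10.8, max(2.4, 0) = 2.4, max(-3.55, 0) = 0
Node u (S = 24): V_u = 1/1.06·[0.6000·10.8000 + 0.4000·2.4000] = 7.0189
Node d (S = 17): V_d = 1/1.06·[0.6000·2.4000 + 0.4000·0.0000] = 1.3585
Node 0 (S = 20): V_0 = 1/1.06·[0.6000·7.0189 + 0.4000·1.3585] = 4.4856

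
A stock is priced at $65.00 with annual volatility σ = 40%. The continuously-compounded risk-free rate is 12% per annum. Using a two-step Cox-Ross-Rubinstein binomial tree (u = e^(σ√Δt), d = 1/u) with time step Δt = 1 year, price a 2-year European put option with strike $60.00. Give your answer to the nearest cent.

$4.76

CRR parameters: u = e^(σ√Δt) = e^(0.4·√1) = 1.4918, d = 1/u = 0.6703
Per-period rate: rΔt = 0.12·1 = 0.12, so R = e^0.12 = 1.1275
Risk-neutral probability p = (e^0.12 − 0.6703)/(1.4918 − 0.6703) = 0.4572/0.8215 = 0.5565
Terminal stock prices: S_uu = 144.7, S_ud = 65, S_dd = 29.21
Terminal payoffs (K − S): max(-84.66, 0) = 0, max(-5, 0) = 0, max(30.79, 0) = 30.79
Node u (S = 96.97): V_u = e^(−0.12)·[0.5565·0.0000 + 0.4435·0.0000] = 0.0000
Node d (S = 43.57): V_d = e^(−0.12)·[0.5565·0.0000 + 0.4435·30.7936] = 12.1123
Node 0 (S = 65): V_0 = e^(−0.12)·[0.5565·0.0000 + 0.4435·12.1123] = 4.7643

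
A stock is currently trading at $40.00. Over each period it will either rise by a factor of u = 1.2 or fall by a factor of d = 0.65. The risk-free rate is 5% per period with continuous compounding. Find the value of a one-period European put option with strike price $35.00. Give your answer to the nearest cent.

$2.32

Risk-neutral probability p = (e^0.05 − 0.65)/(1.2 − 0.65) = 0.4013/0.5500 = 0.7296
Terminal stock prices: S_u = 48, S_d = 26
Terminal payoffs (K − S): max(-13, 0) = 0, max(9, 0) = 9
Node 0 (S = 40): V_0 = e^(−0.05)·[0.7296·0.0000 + 0.2704·9.0000] = 2.3151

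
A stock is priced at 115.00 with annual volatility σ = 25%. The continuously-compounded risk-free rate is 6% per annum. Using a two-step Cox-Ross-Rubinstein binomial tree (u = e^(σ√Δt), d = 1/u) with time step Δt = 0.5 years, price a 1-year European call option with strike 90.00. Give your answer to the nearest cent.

32.07

CRR parameters: u = e^(σ√Δt) = e^(0.25·√0.5) = 1.1934, d = 1/u = 0.8380
Per-period rate: rΔt = 0.06·0.5 = 0.03, so R = e^0.03 = 1.0305
Risk-neutral probability p = (e^0.03 − 0.8380)/(1.1934 − 0.8380) = 0.1925/0.3554 = 0.5416
Terminal stock prices: S_uu = 163.8, S_ud = 115, S_dd = 80.75
Terminal payoffs (S − K): max(73.77, 0) = 73.77, max(25, 0) = 25, max(-9.248, 0) = 0
Node u (S = 137.2): V_u = e^(−0.03)·[0.5416·73.7737 + 0.4584·25.0000] = 49.8968
Node d (S = 96.37): V_d = e^(−0.03)·[0.5416·25.0000 + 0.4584·0.0000] = 13.1401
Node 0 (S = 115): V_0 = e^(−0.03)·[0.5416·49.8968 + 0.4584·13.1401] = 32.0713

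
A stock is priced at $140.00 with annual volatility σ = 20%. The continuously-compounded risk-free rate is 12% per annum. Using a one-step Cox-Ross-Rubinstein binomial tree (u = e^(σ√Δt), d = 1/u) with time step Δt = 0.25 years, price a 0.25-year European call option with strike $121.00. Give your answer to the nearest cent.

CRR parameters: u = e^(σ√Δt) = e^(0.2·√0.25) = 1.1052, d = 1/u = 0.9048
Per-period rate: rΔt = 0.12·0.25 = 0.03, so R = e^0.03 = 1.0305
Risk-neutral probability p = (e^0.03 − 0.9048)/(1.1052 − 0.9048) = 0.1256/0.2003 = 0.6270
Terminal stock prices: S_u = 154.7, S_d = 126.7
Terminal payoffs (S − K): max(33.72, 0) = 33.72, max(5.677, 0) = 5.677
Node 0 (S = 140): V_0 = e^(−0.03)·[0.6270·33.7239 + 0.3730·5.6772] = 22.5761

$22.58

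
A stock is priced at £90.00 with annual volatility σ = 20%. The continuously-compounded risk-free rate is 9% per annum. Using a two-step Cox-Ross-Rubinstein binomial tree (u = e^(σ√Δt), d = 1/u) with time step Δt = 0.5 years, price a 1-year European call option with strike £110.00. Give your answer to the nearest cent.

CRR parameters: u = e^(σ√Δt) = e^(0.2·√0.5) = 1.1519, d = 1/u = 0.8681
Per-period rate: rΔt = 0.09·0.5 = 0.045, so R = e^0.045 = 1.0460
Risk-neutral probability p = (e^0.045 − 0.8681)/(1.1519 − 0.8681) = 0.1779/0.2838 = 0.6269
Terminal stock prices: S_uu = 119.4, S_ud = 90, S_dd = 67.83
Terminal payoffs (S − K): max(9.421, 0) = 9.421, max(-20, 0) = 0, max(-42.17, 0) = 0
Node u (S = 103.7): V_u = e^(−0.045)·[0.6269·9.4207 + 0.3731·0.0000] = 5.6459
Node d (S = 78.13): V_d = e^(−0.045)·[0.6269·0.0000 + 0.3731·0.0000] = 0.0000
Node 0 (S = 90): V_0 = e^(−0.045)·[0.6269·5.6459 + 0.3731·0.0000] = 3.3837

£3.38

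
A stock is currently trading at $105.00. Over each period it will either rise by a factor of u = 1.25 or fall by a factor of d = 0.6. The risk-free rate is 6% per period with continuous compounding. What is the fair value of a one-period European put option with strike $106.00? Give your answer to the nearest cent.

$11.72

Risk-neutral probability p = (e^0.06 − 0.6)/(1.25 − 0.6) = 0.4618/0.6500 = 0.7105
Terminal stock prices: S_u = 131.2, S_d = 63
Terminal payoffs (K − S): max(-25.25, 0) = 0, max(43, 0) = 43
Node 0 (S = 105): V_0 = e^(−0.06)·[0.7105·0.0000 + 0.2895·43.0000] = 11.7228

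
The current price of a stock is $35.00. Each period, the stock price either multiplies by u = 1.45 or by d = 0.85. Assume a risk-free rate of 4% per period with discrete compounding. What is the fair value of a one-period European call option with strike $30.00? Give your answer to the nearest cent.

$6.32

Risk-neutral probability p = (1 + 0.04 − 0.85)/(1.45 − 0.85) = 0.1900/0.6000 = 0.3167
Terminal stock prices: S_u = 50.75, S_d = 29.75
Terminal payoffs (S − K): max(20.75, 0) = 20.75, max(-0.25, 0) = 0
Node 0 (S = 35): V_0 = 1/1.04·[0.3167·20.7500 + 0.6833·0.0000] = 6.3181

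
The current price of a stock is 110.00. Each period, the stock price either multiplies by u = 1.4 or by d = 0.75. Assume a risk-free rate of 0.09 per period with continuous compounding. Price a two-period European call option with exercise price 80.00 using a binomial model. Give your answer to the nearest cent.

Risk-neutral probability p = (e^0.09 − 0.75)/(1.4 − 0.75) = 0.3442/0.6500 = 0.5295
Terminal stock prices: S_uu = 215.6, S_ud = 115.5, S_dd = 61.88
Terminal payoffs (S − K): max(135.6, 0) = 135.6, max(35.5, 0) = 35.5, max(-18.12, 0) = 0
Node u (S = 154): V_u = e^(−0.09)·[0.5295·135.6000 + 0.4705·35.5000] = 80.8855
Node d (S = 82.5): V_d = e^(−0.09)·[0.5295·35.5000 + 0.4705·0.0000] = 17.1794
Node 0 (S = 110): V_0 = e^(−0.09)·[0.5295·80.8855 + 0.4705·17.1794] = 46.5298

46.53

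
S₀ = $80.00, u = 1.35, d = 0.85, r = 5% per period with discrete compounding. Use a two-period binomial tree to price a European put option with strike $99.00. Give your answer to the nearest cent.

Risk-neutral probability p = (1 + 0.05 − 0.85)/(1.35 − 0.85) = 0.2000/0.5000 = 0.4000
Terminal stock prices: S_uu = 145.8, S_ud = 91.8, S_dd = 57.8
Terminal payoffs (K − S): max(-46.8, 0) = 0, max(7.2, 0) = 7.2, max(41.2, 0) = 41.2
Node u (S = 108): V_u = 1/1.05·[0.4000·0.0000 + 0.6000·7.2000] = 4.1143
Node d (S = 68): V_d = 1/1.05·[0.4000·7.2000 + 0.6000·41.2000] = 26.2857
Node 0 (S = 80): V_0 = 1/1.05·[0.4000·4.1143 + 0.6000·26.2857] = 16.5878

$16.59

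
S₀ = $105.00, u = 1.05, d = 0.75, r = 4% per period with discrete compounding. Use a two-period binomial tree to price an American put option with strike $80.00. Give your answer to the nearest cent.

$0.04

Risk-neutral probability p = (1 + 0.04 − 0.75)/(1.05 − 0.75) = 0.2900/0.3000 = 0.9667
Terminal stock prices: S_uu = 115.8, S_ud = 82.69, S_dd = 59.06
Terminal payoffs (K − S): max(-35.76, 0) = 0, max(-2.688, 0) = 0, max(20.94, 0) = 20.94
Node u (S = 110.2): continuation = 1/1.04·[0.9667·0.0000 + 0.0333·0.0000] = 0.0000; exercise value = 0.0000 ≤ continuation, so V_u = 0.0000
Node d (S = 78.75): continuation = 1/1.04·[0.9667·0.0000 + 0.0333·20.9375] = 0.6711; exercise value = 1.2500 > continuation, so V_d = 1.2500 (exercise)
Node 0 (S = 105): continuation = 1/1.04·[0.9667·0.0000 + 0.0333·1.2500] = 0.0401; exercise value = 0.0000 ≤ continuation, so V_0 = 0.0401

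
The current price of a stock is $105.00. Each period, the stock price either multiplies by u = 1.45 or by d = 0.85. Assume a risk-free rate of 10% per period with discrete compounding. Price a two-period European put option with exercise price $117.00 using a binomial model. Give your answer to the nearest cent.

Risk-neutral probability p = (1 + 0.1 − 0.85)/(1.45 − 0.85) = 0.2500/0.6000 = 0.4167
Terminal stock prices: S_uu = 220.8, S_ud = 129.4, S_dd = 75.86
Terminal payoffs (K − S): max(-103.8, 0) = 0, max(-12.41, 0) = 0, max(41.14, 0) = 41.14
Node u (S = 152.2): V_u = 1/1.1·[0.4167·0.0000 + 0.5833·0.0000] = 0.0000
Node d (S = 89.25): V_d = 1/1.1·[0.4167·0.0000 + 0.5833·41.1375] = 21.8153
Node 0 (S = 105): V_0 = 1/1.1·[0.4167·0.0000 + 0.5833·21.8153] = 11.5687

$11.57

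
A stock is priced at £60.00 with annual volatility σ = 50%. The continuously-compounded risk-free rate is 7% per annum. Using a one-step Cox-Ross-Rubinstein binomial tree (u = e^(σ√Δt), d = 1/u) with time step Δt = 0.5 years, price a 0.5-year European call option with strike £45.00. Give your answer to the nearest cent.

£18.04

CRR parameters: u = e^(σ√Δt) = e^(0.5·√0.5) = 1.4241, d = 1/u = 0.7022
Per-period rate: rΔt = 0.07·0.5 = 0.035, so R = e^0.035 = 1.0356
Risk-neutral probability p = (e^0.035 − 0.7022)/(1.4241 − 0.7022) = 0.3334/0.7219 = 0.4619
Terminal stock prices: S_u = 85.45, S_d = 42.13
Terminal payoffs (S − K): max(40.45, 0) = 40.45, max(-2.869, 0) = 0
Node 0 (S = 60): V_0 = e^(−0.035)·[0.4619·40.4471 + 0.5381·0.0000] = 18.0384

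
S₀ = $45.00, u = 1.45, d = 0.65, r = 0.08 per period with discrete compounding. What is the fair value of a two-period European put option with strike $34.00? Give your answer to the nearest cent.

$2.75

Risk-neutral probability p = (1 + 0.08 − 0.65)/(1.45 − 0.65) = 0.4300/0.8000 = 0.5375
Terminal stock prices: S_uu = 94.61, S_ud = 42.41, S_dd = 19.01
Terminal payoffs (K − S): max(-60.61, 0) = 0, max(-8.413, 0) = 0, max(14.99, 0) = 14.99
Node u (S = 65.25): V_u = 1/1.08·[0.5375·0.0000 + 0.4625·0.0000] = 0.0000
Node d (S = 29.25): V_d = 1/1.08·[0.5375·0.0000 + 0.4625·14.9875] = 6.4183
Node 0 (S = 45): V_0 = 1/1.08·[0.5375·0.0000 + 0.4625·6.4183] = 2.7486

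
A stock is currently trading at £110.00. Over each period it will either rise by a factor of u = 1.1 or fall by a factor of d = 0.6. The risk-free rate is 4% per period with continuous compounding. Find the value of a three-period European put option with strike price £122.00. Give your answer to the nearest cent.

Risk-neutral probability p = (e^0.04 − 0.6)/(1.1 − 0.6) = 0.4408/0.5000 = 0.8816
Terminal stock prices: S_uuu = 146.4, S_uud = 79.86, S_udd = 43.56, S_ddd = 23.76
Terminal payoffs (K − S): max(-24.41, 0) = 0, max(42.14, 0) = 42.14, max(78.44, 0) = 78.44, max(98.24, 0) = 98.24
Node uu (S = 133.1): V_uu = e^(−0.04)·[0.8816·0.0000 + 0.1184·42.1400] = 4.7929
Node ud (S = 72.6): V_ud = e^(−0.04)·[0.8816·42.1400 + 0.1184·78.4400] = 44.6163
Node dd (S = 39.6): V_dd = e^(−0.04)·[0.8816·78.4400 + 0.1184·98.2400] = 77.6163
Node u (S = 121): V_u = e^(−0.04)·[0.8816·4.7929 + 0.1184·44.6163] = 9.1343
Node d (S = 66): V_d = e^(−0.04)·[0.8816·44.6163 + 0.1184·77.6163] = 46.6202
Node 0 (S = 110): V_0 = e^(−0.04)·[0.8816·9.1343 + 0.1184·46.6202] = 13.0397

£13.04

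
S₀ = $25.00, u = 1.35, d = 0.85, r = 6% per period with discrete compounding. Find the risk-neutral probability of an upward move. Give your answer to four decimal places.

Risk-neutral probability p = (1 + 0.06 − 0.85)/(1.35 − 0.85) = 0.2100/0.5000 = 0.4200

p = 0.4200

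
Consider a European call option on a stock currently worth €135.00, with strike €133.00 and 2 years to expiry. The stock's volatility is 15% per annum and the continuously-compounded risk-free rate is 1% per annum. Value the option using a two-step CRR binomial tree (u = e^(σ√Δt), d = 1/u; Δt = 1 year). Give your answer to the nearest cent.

CRR parameters: u = e^(σ√Δt) = e^(0.15·√1) = 1.1618, d = 1/u = 0.8607
Per-period rate: rΔt = 0.01·1 = 0.01, so R = e^0.01 = 1.0101
Risk-neutral probability p = (e^0.01 − 0.8607)/(1.1618 − 0.8607) = 0.1493/0.3011 = 0.4959
Terminal stock prices: S_uu = 182.2, S_ud = 135, S_dd = 100
Terminal payoffs (S − K): max(49.23, 0) = 49.23, max(2, 0) = 2, max(-32.99, 0) = 0
Node u (S = 156.8): V_u = e^(−0.01)·[0.4959·49.2309 + 0.5041·2.0000] = 25.1710
Node d (S = 116.2): V_d = e^(−0.01)·[0.4959·2.0000 + 0.5041·0.0000] = 0.9820
Node 0 (S = 135): V_0 = e^(−0.01)·[0.4959·25.1710 + 0.5041·0.9820] = 12.8493

€12.85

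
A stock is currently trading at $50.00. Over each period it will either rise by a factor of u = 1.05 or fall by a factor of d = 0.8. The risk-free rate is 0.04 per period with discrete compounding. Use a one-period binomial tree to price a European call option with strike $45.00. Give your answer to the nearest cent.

Risk-neutral probability p = (1 + 0.04 − 0.8)/(1.05 − 0.8) = 0.2400/0.2500 = 0.9600
Terminal stock prices: S_u = 52.5, S_d = 40
Terminal payoffs (S − K): max(7.5, 0) = 7.5, max(-5, 0) = 0
Node 0 (S = 50): V_0 = 1/1.04·[0.9600·7.5000 + 0.0400·0.0000] = 6.9231

$6.92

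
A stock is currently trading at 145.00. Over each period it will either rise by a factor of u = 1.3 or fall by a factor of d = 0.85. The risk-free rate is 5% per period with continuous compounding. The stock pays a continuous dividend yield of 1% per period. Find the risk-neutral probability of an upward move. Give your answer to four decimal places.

Per-period risk-free factor R = e^0.05 = 1.0513; dividend-adjusted growth = e^(0.05−0.01) = 1.0408.
Risk-neutral probability p = (1.0408 − 0.85)/(1.3 − 0.85) = 0.1908/0.4500 = 0.4240

p = 0.4240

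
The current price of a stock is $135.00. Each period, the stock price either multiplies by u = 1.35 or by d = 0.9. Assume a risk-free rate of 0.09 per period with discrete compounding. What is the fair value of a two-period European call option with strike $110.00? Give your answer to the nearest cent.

$42.60

Risk-neutral probability p = (1 + 0.09 − 0.9)/(1.35 − 0.9) = 0.1900/0.4500 = 0.4222
Terminal stock prices: S_uu = 246, S_ud = 164, S_dd = 109.4
Terminal payoffs (S − K): max(136, 0) = 136, max(54.03, 0) = 54.03, max(-0.65, 0) = 0
Node u (S = 182.2): V_u = 1/1.09·[0.4222·136.0375 + 0.5778·54.0250] = 81.3326
Node d (S = 121.5): V_d = 1/1.09·[0.4222·54.0250 + 0.5778·0.0000] = 20.9271
Node 0 (S = 135): V_0 = 1/1.09·[0.4222·81.3326 + 0.5778·20.9271] = 42.5978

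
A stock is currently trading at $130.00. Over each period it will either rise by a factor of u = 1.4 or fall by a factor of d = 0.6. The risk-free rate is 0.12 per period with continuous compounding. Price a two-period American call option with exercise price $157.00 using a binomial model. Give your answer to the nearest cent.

$33.45

Risk-neutral probability p = (e^0.12 − 0.6)/(1.4 − 0.6) = 0.5275/0.8000 = 0.6594
Terminal stock prices: S_uu = 254.8, S_ud = 109.2, S_dd = 46.8
Terminal payoffs (S − K): max(97.8, 0) = 97.8, max(-47.8, 0) = 0, max(-110.2, 0) = 0
Node u (S = 182): continuation = e^(−0.12)·[0.6594·97.8000 + 0.3406·0.0000] = 57.1944; exercise value = 25.0000 ≤ continuation, so V_u = 57.1944
Node d (S = 78): continuation = e^(−0.12)·[0.6594·0.0000 + 0.3406·0.0000] = 0.0000; exercise value = 0.0000 ≤ continuation, so V_d = 0.0000
Node 0 (S = 130): continuation = e^(−0.12)·[0.6594·57.1944 + 0.3406·0.0000] = 33.4478; exercise value = 0.0000 ≤ continuation, so V_0 = 33.4478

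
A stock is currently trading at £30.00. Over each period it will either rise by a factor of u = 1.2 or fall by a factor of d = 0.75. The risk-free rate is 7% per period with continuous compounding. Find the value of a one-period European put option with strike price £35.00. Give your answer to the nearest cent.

£3.30

Risk-neutral probability p = (e^0.07 − 0.75)/(1.2 − 0.75) = 0.3225/0.4500 = 0.7167
Terminal stock prices: S_u = 36, S_d = 22.5
Terminal payoffs (K − S): max(-1, 0) = 0, max(12.5, 0) = 12.5
Node 0 (S = 30): V_0 = e^(−0.07)·[0.7167·0.0000 + 0.2833·12.5000] = 3.3020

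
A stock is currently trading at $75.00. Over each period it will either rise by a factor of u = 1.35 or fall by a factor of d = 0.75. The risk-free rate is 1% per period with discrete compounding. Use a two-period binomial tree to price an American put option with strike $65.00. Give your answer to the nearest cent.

$7.18

Risk-neutral probability p = (1 + 0.01 − 0.75)/(1.35 − 0.75) = 0.2600/0.6000 = 0.4333
Terminal stock prices: S_uu = 136.7, S_ud = 75.94, S_dd = 42.19
Terminal payoffs (K − S): max(-71.69, 0) = 0, max(-10.94, 0) = 0, max(22.81, 0) = 22.81
Node u (S = 101.2): continuation = 1/1.01·[0.4333·0.0000 + 0.5667·0.0000] = 0.0000; exercise value = 0.0000 ≤ continuation, so V_u = 0.0000
Node d (S = 56.25): continuation = 1/1.01·[0.4333·0.0000 + 0.5667·22.8125] = 12.7991; exercise value = 8.7500 ≤ continuation, so V_d = 12.7991
Node 0 (S = 75): continuation = 1/1.01·[0.4333·0.0000 + 0.5667·12.7991] = 7.1810; exercise value = 0.0000 ≤ continuation, so V_0 = 7.1810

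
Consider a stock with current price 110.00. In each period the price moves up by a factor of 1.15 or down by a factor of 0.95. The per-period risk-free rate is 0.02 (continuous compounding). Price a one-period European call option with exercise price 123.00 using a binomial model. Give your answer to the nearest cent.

Risk-neutral probability p = (e^0.02 − 0.95)/(1.15 − 0.95) = 0.0702/0.2000 = 0.3510
Terminal stock prices: S_u = 126.5, S_d = 104.5
Terminal payoffs (S − K): max(3.5, 0) = 3.5, max(-18.5, 0) = 0
Node 0 (S = 110): V_0 = e^(−0.02)·[0.3510·3.5000 + 0.6490·0.0000] = 1.2042

1.20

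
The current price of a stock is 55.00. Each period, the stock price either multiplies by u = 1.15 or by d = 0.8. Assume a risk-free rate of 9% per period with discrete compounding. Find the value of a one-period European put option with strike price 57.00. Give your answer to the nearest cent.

2.04

Risk-neutral probability p = (1 + 0.09 − 0.8)/(1.15 − 0.8) = 0.2900/0.3500 = 0.8286
Terminal stock prices: S_u = 63.25, S_d = 44
Terminal payoffs (K − S): max(-6.25, 0) = 0, max(13, 0) = 13
Node 0 (S = 55): V_0 = 1/1.09·[0.8286·0.0000 + 0.1714·13.0000] = 2.0446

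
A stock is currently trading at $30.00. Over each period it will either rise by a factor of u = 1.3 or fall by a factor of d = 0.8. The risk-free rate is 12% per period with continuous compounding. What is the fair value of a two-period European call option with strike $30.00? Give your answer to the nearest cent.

$7.41

Risk-neutral probability p = (e^0.12 − 0.8)/(1.3 − 0.8) = 0.3275/0.5000 = 0.6550
Terminal stock prices: S_uu = 50.7, S_ud = 31.2, S_dd = 19.2
Terminal payoffs (S − K): max(20.7, 0) = 20.7, max(1.2, 0) = 1.2, max(-10.8, 0) = 0
Node u (S = 39): V_u = e^(−0.12)·[0.6550·20.7000 + 0.3450·1.2000] = 12.3924
Node d (S = 24): V_d = e^(−0.12)·[0.6550·1.2000 + 0.3450·0.0000] = 0.6971
Node 0 (S = 30): V_0 = e^(−0.12)·[0.6550·12.3924 + 0.3450·0.6971] = 7.4124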